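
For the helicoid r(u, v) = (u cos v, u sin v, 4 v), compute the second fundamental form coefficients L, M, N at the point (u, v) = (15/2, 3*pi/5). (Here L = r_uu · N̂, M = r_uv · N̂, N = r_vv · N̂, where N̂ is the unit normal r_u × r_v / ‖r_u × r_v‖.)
L = 0;  M = -8/17;  N = 0

Compute the unit normal N̂(u, v) = (4*sin(v)/sqrt(u^2 + 16), -4*cos(v)/sqrt(u^2 + 16), u/sqrt(u^2 + 16)), and the second partials r_uu, r_uv, r_vv. Take dot products:
  L(u, v) = r_uu · N̂ = 0,
  M(u, v) = r_uv · N̂ = -4/sqrt(u^2 + 16),
  N(u, v) = r_vv · N̂ = 0.
Evaluating at (u, v) = (15/2, 3*pi/5):
  L = 0, M = -8/17, N = 0.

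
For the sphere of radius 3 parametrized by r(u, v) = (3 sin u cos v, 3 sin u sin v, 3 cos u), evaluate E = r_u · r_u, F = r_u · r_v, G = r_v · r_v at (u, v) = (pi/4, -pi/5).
E = 9;  F = 0;  G = 9/2

Partials: r_u = (3*cos(u)*cos(v), 3*sin(v)*cos(u), -3*sin(u)), r_v = (-3*sin(u)*sin(v), 3*sin(u)*cos(v), 0). As functions of (u, v):
  E = r_u · r_u = 9,
  F = r_u · r_v = 0,
  G = r_v · r_v = 9*sin(u)^2.
Evaluating at (u, v) = (pi/4, -pi/5): E = 9, F = 0, G = 9/2.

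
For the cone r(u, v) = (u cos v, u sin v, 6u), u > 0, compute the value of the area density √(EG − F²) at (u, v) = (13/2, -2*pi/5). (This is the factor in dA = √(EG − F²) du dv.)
√(EG − F²)|_{(13/2, -2*pi/5)} = 13*sqrt(37)/2

E = 37, F = 0, G = u^2, so EG − F² = 37*u^2. Taking the positive square root: √(EG − F²) = sqrt(37)*Abs(u). At (u, v) = (13/2, -2*pi/5): 13*sqrt(37)/2.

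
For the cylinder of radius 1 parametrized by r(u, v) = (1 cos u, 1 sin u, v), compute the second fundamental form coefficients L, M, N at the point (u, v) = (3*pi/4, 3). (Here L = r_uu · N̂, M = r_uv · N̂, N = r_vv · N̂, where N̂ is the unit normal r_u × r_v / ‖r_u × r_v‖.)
L = -1;  M = 0;  N = 0

Compute the unit normal N̂(u, v) = (cos(u), sin(u), 0), and the second partials r_uu, r_uv, r_vv. Take dot products:
  L(u, v) = r_uu · N̂ = -1,
  M(u, v) = r_uv · N̂ = 0,
  N(u, v) = r_vv · N̂ = 0.
Evaluating at (u, v) = (3*pi/4, 3):
  L = -1, M = 0, N = 0.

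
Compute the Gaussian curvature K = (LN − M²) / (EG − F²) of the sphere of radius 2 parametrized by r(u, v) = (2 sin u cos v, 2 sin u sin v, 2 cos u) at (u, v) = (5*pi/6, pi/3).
K = 1/4

Coefficients of the first fundamental form: E = 4, F = 0, G = 4*sin(u)^2.
Coefficients of the second fundamental form: L = -2*sin(u)/Abs(sin(u)), M = 0, N = -2*sin(u)^3/Abs(sin(u)).
Assemble K = (LN − M²)/(EG − F²) = 1/4. At (u, v) = (5*pi/6, pi/3): K = 1/4.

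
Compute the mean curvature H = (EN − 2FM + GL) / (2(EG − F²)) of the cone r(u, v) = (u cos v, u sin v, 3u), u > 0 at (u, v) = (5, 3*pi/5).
H = 3*sqrt(10)/100

With E = 10, F = 0, G = u^2, L = 0, M = 0, N = 3*sqrt(10)*u^2/(10*Abs(u)), assemble
  H = (EN − 2FM + GL) / (2(EG − F²)) = 3*sqrt(10)/(20*Abs(u)).
At (u, v) = (5, 3*pi/5): H = 3*sqrt(10)/100.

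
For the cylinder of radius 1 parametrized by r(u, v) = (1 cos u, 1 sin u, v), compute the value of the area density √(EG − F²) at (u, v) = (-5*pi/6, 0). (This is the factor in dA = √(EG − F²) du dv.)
√(EG − F²)|_{(-5*pi/6, 0)} = 1

E = 1, F = 0, G = 1, so EG − F² = 1. Taking the positive square root: √(EG − F²) = 1. At (u, v) = (-5*pi/6, 0): 1.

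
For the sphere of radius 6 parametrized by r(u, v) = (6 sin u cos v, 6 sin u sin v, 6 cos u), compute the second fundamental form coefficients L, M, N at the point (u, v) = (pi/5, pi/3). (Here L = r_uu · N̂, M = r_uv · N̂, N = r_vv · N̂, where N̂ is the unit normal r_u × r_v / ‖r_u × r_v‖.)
L = -6;  M = 0;  N = -15/4 + 3*sqrt(5)/4

Compute the unit normal N̂(u, v) = (sin(u)^2*cos(v)/Abs(sin(u)), sin(u)^2*sin(v)/Abs(sin(u)), sin(2*u)/(2*Abs(sin(u)))), and the second partials r_uu, r_uv, r_vv. Take dot products:
  L(u, v) = r_uu · N̂ = -6*sin(u)/Abs(sin(u)),
  M(u, v) = r_uv · N̂ = 0,
  N(u, v) = r_vv · N̂ = -6*sin(u)^3/Abs(sin(u)).
Evaluating at (u, v) = (pi/5, pi/3):
  L = -6, M = 0, N = -15/4 + 3*sqrt(5)/4.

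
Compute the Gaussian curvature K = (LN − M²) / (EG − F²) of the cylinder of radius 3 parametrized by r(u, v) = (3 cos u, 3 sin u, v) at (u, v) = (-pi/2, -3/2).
K = 0

Coefficients of the first fundamental form: E = 9, F = 0, G = 1.
Coefficients of the second fundamental form: L = -3, M = 0, N = 0.
Assemble K = (LN − M²)/(EG − F²) = 0. At (u, v) = (-pi/2, -3/2): K = 0.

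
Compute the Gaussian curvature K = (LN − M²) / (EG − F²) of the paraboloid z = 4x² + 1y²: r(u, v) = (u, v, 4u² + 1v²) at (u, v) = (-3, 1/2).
K = 4/83521

Coefficients of the first fundamental form: E = 64*u^2 + 1, F = 16*u*v, G = 4*v^2 + 1.
Coefficients of the second fundamental form: L = 8/sqrt(64*u^2 + 4*v^2 + 1), M = 0, N = 2/sqrt(64*u^2 + 4*v^2 + 1).
Assemble K = (LN − M²)/(EG − F²) = 16/(4096*u^4 + 512*u^2*v^2 + 128*u^2 + 16*v^4 + 8*v^2 + 1). At (u, v) = (-3, 1/2): K = 4/83521.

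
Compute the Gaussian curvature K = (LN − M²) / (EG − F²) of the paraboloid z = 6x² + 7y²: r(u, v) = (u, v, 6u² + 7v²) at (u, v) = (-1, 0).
K = 168/21025

Coefficients of the first fundamental form: E = 144*u^2 + 1, F = 168*u*v, G = 196*v^2 + 1.
Coefficients of the second fundamental form: L = 12/sqrt(144*u^2 + 196*v^2 + 1), M = 0, N = 14/sqrt(144*u^2 + 196*v^2 + 1).
Assemble K = (LN − M²)/(EG − F²) = 168/(20736*u^4 + 56448*u^2*v^2 + 288*u^2 + 38416*v^4 + 392*v^2 + 1). At (u, v) = (-1, 0): K = 168/21025.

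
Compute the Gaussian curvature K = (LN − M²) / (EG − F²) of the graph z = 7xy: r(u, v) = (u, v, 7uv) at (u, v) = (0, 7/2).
K = -784/5784025

Coefficients of the first fundamental form: E = 49*v^2 + 1, F = 49*u*v, G = 49*u^2 + 1.
Coefficients of the second fundamental form: L = 0, M = 7/sqrt(49*u^2 + 49*v^2 + 1), N = 0.
Assemble K = (LN − M²)/(EG − F²) = -49/(2401*u^4 + 4802*u^2*v^2 + 98*u^2 + 2401*v^4 + 98*v^2 + 1). At (u, v) = (0, 7/2): K = -784/5784025.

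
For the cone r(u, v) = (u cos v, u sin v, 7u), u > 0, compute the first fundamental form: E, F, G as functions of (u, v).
E = 50;  F = 0;  G = u^2

Compute partials: r_u = (cos(v), sin(v), 7), r_v = (-u*sin(v), u*cos(v), 0). Then
  E = r_u · r_u = 50,
  F = r_u · r_v = 0,
  G = r_v · r_v = u^2.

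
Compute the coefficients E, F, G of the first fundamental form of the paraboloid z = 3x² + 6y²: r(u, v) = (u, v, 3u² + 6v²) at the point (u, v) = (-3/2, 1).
E = 82;  F = -108;  G = 145

Partials: r_u = (1, 0, 6*u), r_v = (0, 1, 12*v). As functions of (u, v):
  E = r_u · r_u = 36*u^2 + 1,
  F = r_u · r_v = 72*u*v,
  G = r_v · r_v = 144*v^2 + 1.
Evaluating at (u, v) = (-3/2, 1): E = 82, F = -108, G = 145.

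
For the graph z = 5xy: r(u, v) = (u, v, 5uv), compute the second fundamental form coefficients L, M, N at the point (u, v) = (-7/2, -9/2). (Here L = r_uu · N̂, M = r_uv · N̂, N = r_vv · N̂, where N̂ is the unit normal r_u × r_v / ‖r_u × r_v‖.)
L = 0;  M = 5*sqrt(3254)/1627;  N = 0

Compute the unit normal N̂(u, v) = (-5*v/sqrt(25*u^2 + 25*v^2 + 1), -5*u/sqrt(25*u^2 + 25*v^2 + 1), 1/sqrt(25*u^2 + 25*v^2 + 1)), and the second partials r_uu, r_uv, r_vv. Take dot products:
  L(u, v) = r_uu · N̂ = 0,
  M(u, v) = r_uv · N̂ = 5/sqrt(25*u^2 + 25*v^2 + 1),
  N(u, v) = r_vv · N̂ = 0.
Evaluating at (u, v) = (-7/2, -9/2):
  L = 0, M = 5*sqrt(3254)/1627, N = 0.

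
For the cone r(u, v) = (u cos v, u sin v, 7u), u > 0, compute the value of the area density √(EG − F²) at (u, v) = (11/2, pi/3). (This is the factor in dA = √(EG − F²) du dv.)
√(EG − F²)|_{(11/2, pi/3)} = 55*sqrt(2)/2

E = 50, F = 0, G = u^2, so EG − F² = 50*u^2. Taking the positive square root: √(EG − F²) = 5*sqrt(2)*Abs(u). At (u, v) = (11/2, pi/3): 55*sqrt(2)/2.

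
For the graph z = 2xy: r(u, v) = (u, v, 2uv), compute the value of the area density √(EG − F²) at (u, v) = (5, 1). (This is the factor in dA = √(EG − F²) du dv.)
√(EG − F²)|_{(5, 1)} = sqrt(105)

E = 4*v^2 + 1, F = 4*u*v, G = 4*u^2 + 1, so EG − F² = 4*u^2 + 4*v^2 + 1. Taking the positive square root: √(EG − F²) = sqrt(4*u^2 + 4*v^2 + 1). At (u, v) = (5, 1): sqrt(105).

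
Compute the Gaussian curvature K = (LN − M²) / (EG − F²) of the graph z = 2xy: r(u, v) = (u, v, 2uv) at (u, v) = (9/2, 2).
K = -1/2401

Coefficients of the first fundamental form: E = 4*v^2 + 1, F = 4*u*v, G = 4*u^2 + 1.
Coefficients of the second fundamental form: L = 0, M = 2/sqrt(4*u^2 + 4*v^2 + 1), N = 0.
Assemble K = (LN − M²)/(EG − F²) = -4/(16*u^4 + 32*u^2*v^2 + 8*u^2 + 16*v^4 + 8*v^2 + 1). At (u, v) = (9/2, 2): K = -1/2401.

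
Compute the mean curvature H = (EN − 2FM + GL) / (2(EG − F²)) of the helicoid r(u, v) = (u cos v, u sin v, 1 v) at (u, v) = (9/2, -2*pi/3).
H = 0

With E = 1, F = 0, G = u^2 + 1, L = 0, M = -1/sqrt(u^2 + 1), N = 0, assemble
  H = (EN − 2FM + GL) / (2(EG − F²)) = 0.
At (u, v) = (9/2, -2*pi/3): H = 0.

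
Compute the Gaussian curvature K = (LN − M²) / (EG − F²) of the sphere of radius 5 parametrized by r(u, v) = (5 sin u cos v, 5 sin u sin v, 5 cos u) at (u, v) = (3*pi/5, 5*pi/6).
K = 1/25

Coefficients of the first fundamental form: E = 25, F = 0, G = 25*sin(u)^2.
Coefficients of the second fundamental form: L = -5*sin(u)/Abs(sin(u)), M = 0, N = -5*sin(u)^3/Abs(sin(u)).
Assemble K = (LN − M²)/(EG − F²) = 1/25. At (u, v) = (3*pi/5, 5*pi/6): K = 1/25.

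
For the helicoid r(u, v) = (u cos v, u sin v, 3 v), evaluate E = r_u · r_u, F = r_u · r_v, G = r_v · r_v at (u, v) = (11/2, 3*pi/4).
E = 1;  F = 0;  G = 157/4

Partials: r_u = (cos(v), sin(v), 0), r_v = (-u*sin(v), u*cos(v), 3). As functions of (u, v):
  E = r_u · r_u = 1,
  F = r_u · r_v = 0,
  G = r_v · r_v = u^2 + 9.
Evaluating at (u, v) = (11/2, 3*pi/4): E = 1, F = 0, G = 157/4.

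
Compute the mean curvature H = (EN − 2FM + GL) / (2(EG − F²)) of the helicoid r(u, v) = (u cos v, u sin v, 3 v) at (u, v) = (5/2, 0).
H = 0

With E = 1, F = 0, G = u^2 + 9, L = 0, M = -3/sqrt(u^2 + 9), N = 0, assemble
  H = (EN − 2FM + GL) / (2(EG − F²)) = 0.
At (u, v) = (5/2, 0): H = 0.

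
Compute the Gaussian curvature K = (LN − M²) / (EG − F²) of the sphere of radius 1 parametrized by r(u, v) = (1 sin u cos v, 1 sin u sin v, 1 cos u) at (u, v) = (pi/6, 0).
K = 1

Coefficients of the first fundamental form: E = 1, F = 0, G = sin(u)^2.
Coefficients of the second fundamental form: L = -sin(u)/Abs(sin(u)), M = 0, N = -sin(u)^3/Abs(sin(u)).
Assemble K = (LN − M²)/(EG − F²) = 1. At (u, v) = (pi/6, 0): K = 1.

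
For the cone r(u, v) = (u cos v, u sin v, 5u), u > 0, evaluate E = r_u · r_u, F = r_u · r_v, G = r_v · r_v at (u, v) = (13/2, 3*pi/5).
E = 26;  F = 0;  G = 169/4

Partials: r_u = (cos(v), sin(v), 5), r_v = (-u*sin(v), u*cos(v), 0). As functions of (u, v):
  E = r_u · r_u = 26,
  F = r_u · r_v = 0,
  G = r_v · r_v = u^2.
Evaluating at (u, v) = (13/2, 3*pi/5): E = 26, F = 0, G = 169/4.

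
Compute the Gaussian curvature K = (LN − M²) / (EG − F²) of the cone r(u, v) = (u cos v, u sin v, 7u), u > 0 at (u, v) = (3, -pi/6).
K = 0

Coefficients of the first fundamental form: E = 50, F = 0, G = u^2.
Coefficients of the second fundamental form: L = 0, M = 0, N = 7*sqrt(2)*u^2/(10*Abs(u)).
Assemble K = (LN − M²)/(EG − F²) = 0. At (u, v) = (3, -pi/6): K = 0.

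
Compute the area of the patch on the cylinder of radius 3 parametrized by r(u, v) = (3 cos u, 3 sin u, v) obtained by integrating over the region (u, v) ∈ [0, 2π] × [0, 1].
Area = 6*pi

Area = ∫∫ √(EG − F²) du dv with √(EG − F²) = 3. Integrating over [0, 2π] × [0, 1] gives 6*pi.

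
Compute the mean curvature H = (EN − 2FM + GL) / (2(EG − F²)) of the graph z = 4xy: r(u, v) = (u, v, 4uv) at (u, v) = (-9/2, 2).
H = 576*sqrt(389)/151321

With E = 16*v^2 + 1, F = 16*u*v, G = 16*u^2 + 1, L = 0, M = 4/sqrt(16*u^2 + 16*v^2 + 1), N = 0, assemble
  H = (EN − 2FM + GL) / (2(EG − F²)) = -64*u*v/(16*u^2 + 16*v^2 + 1)^(3/2).
At (u, v) = (-9/2, 2): H = 576*sqrt(389)/151321.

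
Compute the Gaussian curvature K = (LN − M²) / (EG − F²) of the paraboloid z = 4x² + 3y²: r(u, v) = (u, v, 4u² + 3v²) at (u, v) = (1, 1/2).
K = 12/1369

Coefficients of the first fundamental form: E = 64*u^2 + 1, F = 48*u*v, G = 36*v^2 + 1.
Coefficients of the second fundamental form: L = 8/sqrt(64*u^2 + 36*v^2 + 1), M = 0, N = 6/sqrt(64*u^2 + 36*v^2 + 1).
Assemble K = (LN − M²)/(EG − F²) = 48/(4096*u^4 + 4608*u^2*v^2 + 128*u^2 + 1296*v^4 + 72*v^2 + 1). At (u, v) = (1, 1/2): K = 12/1369.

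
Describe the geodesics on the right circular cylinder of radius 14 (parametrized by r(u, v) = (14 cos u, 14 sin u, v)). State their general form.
The cylinder is flat (K = 0) and locally isometric to the plane via the development (u, v) ↦ (14 u, v). Geodesics are the pre-images of straight lines: circles (v constant), vertical lines (u constant), and helices (v = c · u + d) for constants c, d.

A right cylinder has E = 14², F = 0, G = 1, so EG − F² = 14², and L = −14, M = N = 0, giving K = (LN − M²)/(EG − F²) = 0 everywhere. A flat surface is locally isometric to the Euclidean plane via the map (u, v) ↦ (14 u, v). Straight lines in the (x̃, ỹ) plane pull back to: (a) horizontal circles (v = const), (b) vertical generators (u = const), and (c) helices (14 u tan θ = v, i.e. v = c · u + d).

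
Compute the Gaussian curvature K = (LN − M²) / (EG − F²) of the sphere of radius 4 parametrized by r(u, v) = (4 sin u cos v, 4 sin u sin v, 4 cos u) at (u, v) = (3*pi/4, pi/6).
K = 1/16

Coefficients of the first fundamental form: E = 16, F = 0, G = 16*sin(u)^2.
Coefficients of the second fundamental form: L = -4*sin(u)/Abs(sin(u)), M = 0, N = -4*sin(u)^3/Abs(sin(u)).
Assemble K = (LN − M²)/(EG − F²) = 1/16. At (u, v) = (3*pi/4, pi/6): K = 1/16.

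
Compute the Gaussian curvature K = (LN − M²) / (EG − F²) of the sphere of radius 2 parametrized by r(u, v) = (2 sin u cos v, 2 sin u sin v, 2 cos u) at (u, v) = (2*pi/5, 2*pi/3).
K = 1/4

Coefficients of the first fundamental form: E = 4, F = 0, G = 4*sin(u)^2.
Coefficients of the second fundamental form: L = -2*sin(u)/Abs(sin(u)), M = 0, N = -2*sin(u)^3/Abs(sin(u)).
Assemble K = (LN − M²)/(EG − F²) = 1/4. At (u, v) = (2*pi/5, 2*pi/3): K = 1/4.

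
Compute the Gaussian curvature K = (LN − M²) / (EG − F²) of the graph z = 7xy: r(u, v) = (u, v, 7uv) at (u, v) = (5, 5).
K = -49/6007401

Coefficients of the first fundamental form: E = 49*v^2 + 1, F = 49*u*v, G = 49*u^2 + 1.
Coefficients of the second fundamental form: L = 0, M = 7/sqrt(49*u^2 + 49*v^2 + 1), N = 0.
Assemble K = (LN − M²)/(EG − F²) = -49/(2401*u^4 + 4802*u^2*v^2 + 98*u^2 + 2401*v^4 + 98*v^2 + 1). At (u, v) = (5, 5): K = -49/6007401.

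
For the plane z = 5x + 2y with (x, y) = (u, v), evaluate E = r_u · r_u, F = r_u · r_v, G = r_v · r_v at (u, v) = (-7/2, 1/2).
E = 26;  F = 10;  G = 5

Partials: r_u = (1, 0, 5), r_v = (0, 1, 2). As functions of (u, v):
  E = r_u · r_u = 26,
  F = r_u · r_v = 10,
  G = r_v · r_v = 5.
Evaluating at (u, v) = (-7/2, 1/2): E = 26, F = 10, G = 5.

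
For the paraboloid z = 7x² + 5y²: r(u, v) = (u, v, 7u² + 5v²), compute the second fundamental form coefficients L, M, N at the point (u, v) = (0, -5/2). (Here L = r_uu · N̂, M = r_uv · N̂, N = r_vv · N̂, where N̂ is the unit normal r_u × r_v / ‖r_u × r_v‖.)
L = 7*sqrt(626)/313;  M = 0;  N = 5*sqrt(626)/313

Compute the unit normal N̂(u, v) = (-14*u/sqrt(196*u^2 + 100*v^2 + 1), -10*v/sqrt(196*u^2 + 100*v^2 + 1), 1/sqrt(196*u^2 + 100*v^2 + 1)), and the second partials r_uu, r_uv, r_vv. Take dot products:
  L(u, v) = r_uu · N̂ = 14/sqrt(196*u^2 + 100*v^2 + 1),
  M(u, v) = r_uv · N̂ = 0,
  N(u, v) = r_vv · N̂ = 10/sqrt(196*u^2 + 100*v^2 + 1).
Evaluating at (u, v) = (0, -5/2):
  L = 7*sqrt(626)/313, M = 0, N = 5*sqrt(626)/313.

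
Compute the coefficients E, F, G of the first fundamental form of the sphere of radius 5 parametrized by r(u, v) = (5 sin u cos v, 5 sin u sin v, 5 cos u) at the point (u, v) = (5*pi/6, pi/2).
E = 25;  F = 0;  G = 25/4

Partials: r_u = (5*cos(u)*cos(v), 5*sin(v)*cos(u), -5*sin(u)), r_v = (-5*sin(u)*sin(v), 5*sin(u)*cos(v), 0). As functions of (u, v):
  E = r_u · r_u = 25,
  F = r_u · r_v = 0,
  G = r_v · r_v = 25*sin(u)^2.
Evaluating at (u, v) = (5*pi/6, pi/2): E = 25, F = 0, G = 25/4.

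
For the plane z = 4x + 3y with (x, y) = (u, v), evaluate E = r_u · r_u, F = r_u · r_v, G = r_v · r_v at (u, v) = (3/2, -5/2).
E = 17;  F = 12;  G = 10

Partials: r_u = (1, 0, 4), r_v = (0, 1, 3). As functions of (u, v):
  E = r_u · r_u = 17,
  F = r_u · r_v = 12,
  G = r_v · r_v = 10.
Evaluating at (u, v) = (3/2, -5/2): E = 17, F = 12, G = 10.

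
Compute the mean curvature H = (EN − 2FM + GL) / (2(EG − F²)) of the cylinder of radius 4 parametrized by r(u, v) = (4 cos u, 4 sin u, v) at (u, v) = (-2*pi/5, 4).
H = -1/8

With E = 16, F = 0, G = 1, L = -4, M = 0, N = 0, assemble
  H = (EN − 2FM + GL) / (2(EG − F²)) = -1/8.
At (u, v) = (-2*pi/5, 4): H = -1/8.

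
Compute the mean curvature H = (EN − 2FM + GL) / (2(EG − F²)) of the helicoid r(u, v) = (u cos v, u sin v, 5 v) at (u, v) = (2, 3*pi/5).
H = 0

With E = 1, F = 0, G = u^2 + 25, L = 0, M = -5/sqrt(u^2 + 25), N = 0, assemble
  H = (EN − 2FM + GL) / (2(EG − F²)) = 0.
At (u, v) = (2, 3*pi/5): H = 0.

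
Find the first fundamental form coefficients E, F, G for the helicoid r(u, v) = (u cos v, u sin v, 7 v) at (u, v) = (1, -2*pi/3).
E = 1;  F = 0;  G = 50

Partials: r_u = (cos(v), sin(v), 0), r_v = (-u*sin(v), u*cos(v), 7). As functions of (u, v):
  E = r_u · r_u = 1,
  F = r_u · r_v = 0,
  G = r_v · r_v = u^2 + 49.
Evaluating at (u, v) = (1, -2*pi/3): E = 1, F = 0, G = 50.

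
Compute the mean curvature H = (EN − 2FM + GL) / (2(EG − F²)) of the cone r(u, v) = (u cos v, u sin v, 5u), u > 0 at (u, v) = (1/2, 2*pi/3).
H = 5*sqrt(26)/26

With E = 26, F = 0, G = u^2, L = 0, M = 0, N = 5*sqrt(26)*u^2/(26*Abs(u)), assemble
  H = (EN − 2FM + GL) / (2(EG − F²)) = 5*sqrt(26)/(52*Abs(u)).
At (u, v) = (1/2, 2*pi/3): H = 5*sqrt(26)/26.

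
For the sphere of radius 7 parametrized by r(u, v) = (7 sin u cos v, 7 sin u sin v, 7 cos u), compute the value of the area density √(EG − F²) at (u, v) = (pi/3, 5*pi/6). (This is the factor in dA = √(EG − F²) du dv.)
√(EG − F²)|_{(pi/3, 5*pi/6)} = 49*sqrt(3)/2

E = 49, F = 0, G = 49*sin(u)^2, so EG − F² = 2401*sin(u)^2. Taking the positive square root: √(EG − F²) = 49*Abs(sin(u)). At (u, v) = (pi/3, 5*pi/6): 49*sqrt(3)/2.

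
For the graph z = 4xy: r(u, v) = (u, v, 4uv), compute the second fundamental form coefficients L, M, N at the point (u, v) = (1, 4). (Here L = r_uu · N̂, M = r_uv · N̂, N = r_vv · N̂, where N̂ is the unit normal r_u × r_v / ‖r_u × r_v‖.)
L = 0;  M = 4*sqrt(273)/273;  N = 0

Compute the unit normal N̂(u, v) = (-4*v/sqrt(16*u^2 + 16*v^2 + 1), -4*u/sqrt(16*u^2 + 16*v^2 + 1), 1/sqrt(16*u^2 + 16*v^2 + 1)), and the second partials r_uu, r_uv, r_vv. Take dot products:
  L(u, v) = r_uu · N̂ = 0,
  M(u, v) = r_uv · N̂ = 4/sqrt(16*u^2 + 16*v^2 + 1),
  N(u, v) = r_vv · N̂ = 0.
Evaluating at (u, v) = (1, 4):
  L = 0, M = 4*sqrt(273)/273, N = 0.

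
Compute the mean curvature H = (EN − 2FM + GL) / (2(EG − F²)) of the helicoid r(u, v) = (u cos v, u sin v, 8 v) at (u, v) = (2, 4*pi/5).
H = 0

With E = 1, F = 0, G = u^2 + 64, L = 0, M = -8/sqrt(u^2 + 64), N = 0, assemble
  H = (EN − 2FM + GL) / (2(EG − F²)) = 0.
At (u, v) = (2, 4*pi/5): H = 0.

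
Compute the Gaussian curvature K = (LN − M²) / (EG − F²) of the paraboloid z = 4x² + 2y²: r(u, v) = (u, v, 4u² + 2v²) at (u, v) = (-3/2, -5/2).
K = 32/60025

Coefficients of the first fundamental form: E = 64*u^2 + 1, F = 32*u*v, G = 16*v^2 + 1.
Coefficients of the second fundamental form: L = 8/sqrt(64*u^2 + 16*v^2 + 1), M = 0, N = 4/sqrt(64*u^2 + 16*v^2 + 1).
Assemble K = (LN − M²)/(EG − F²) = 32/(4096*u^4 + 2048*u^2*v^2 + 128*u^2 + 256*v^4 + 32*v^2 + 1). At (u, v) = (-3/2, -5/2): K = 32/60025.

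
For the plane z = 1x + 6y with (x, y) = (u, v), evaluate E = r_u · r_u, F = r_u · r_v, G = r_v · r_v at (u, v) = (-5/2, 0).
E = 2;  F = 6;  G = 37

Partials: r_u = (1, 0, 1), r_v = (0, 1, 6). As functions of (u, v):
  E = r_u · r_u = 2,
  F = r_u · r_v = 6,
  G = r_v · r_v = 37.
Evaluating at (u, v) = (-5/2, 0): E = 2, F = 6, G = 37.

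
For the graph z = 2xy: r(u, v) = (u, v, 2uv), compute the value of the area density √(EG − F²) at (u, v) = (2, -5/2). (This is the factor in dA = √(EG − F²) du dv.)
√(EG − F²)|_{(2, -5/2)} = sqrt(42)

E = 4*v^2 + 1, F = 4*u*v, G = 4*u^2 + 1, so EG − F² = 4*u^2 + 4*v^2 + 1. Taking the positive square root: √(EG − F²) = sqrt(4*u^2 + 4*v^2 + 1). At (u, v) = (2, -5/2): sqrt(42).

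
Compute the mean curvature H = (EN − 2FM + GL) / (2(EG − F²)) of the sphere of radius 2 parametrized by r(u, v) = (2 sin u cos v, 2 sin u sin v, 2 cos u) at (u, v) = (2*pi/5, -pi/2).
H = -1/2

With E = 4, F = 0, G = 4*sin(u)^2, L = -2*sin(u)/Abs(sin(u)), M = 0, N = -2*sin(u)^3/Abs(sin(u)), assemble
  H = (EN − 2FM + GL) / (2(EG − F²)) = -sin(u)/(2*Abs(sin(u))).
At (u, v) = (2*pi/5, -pi/2): H = -1/2.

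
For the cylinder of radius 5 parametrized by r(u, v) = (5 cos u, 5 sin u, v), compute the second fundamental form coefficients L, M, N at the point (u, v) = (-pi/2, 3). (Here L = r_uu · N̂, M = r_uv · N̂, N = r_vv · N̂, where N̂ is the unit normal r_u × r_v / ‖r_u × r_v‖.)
L = -5;  M = 0;  N = 0

Compute the unit normal N̂(u, v) = (cos(u), sin(u), 0), and the second partials r_uu, r_uv, r_vv. Take dot products:
  L(u, v) = r_uu · N̂ = -5,
  M(u, v) = r_uv · N̂ = 0,
  N(u, v) = r_vv · N̂ = 0.
Evaluating at (u, v) = (-pi/2, 3):
  L = -5, M = 0, N = 0.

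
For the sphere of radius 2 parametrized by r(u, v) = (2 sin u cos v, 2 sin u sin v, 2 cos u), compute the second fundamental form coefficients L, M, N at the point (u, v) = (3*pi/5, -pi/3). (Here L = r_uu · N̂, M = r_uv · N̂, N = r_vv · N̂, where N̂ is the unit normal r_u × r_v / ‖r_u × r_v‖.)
L = -2;  M = 0;  N = -5/4 - sqrt(5)/4

Compute the unit normal N̂(u, v) = (sin(u)^2*cos(v)/Abs(sin(u)), sin(u)^2*sin(v)/Abs(sin(u)), sin(2*u)/(2*Abs(sin(u)))), and the second partials r_uu, r_uv, r_vv. Take dot products:
  L(u, v) = r_uu · N̂ = -2*sin(u)/Abs(sin(u)),
  M(u, v) = r_uv · N̂ = 0,
  N(u, v) = r_vv · N̂ = -2*sin(u)^3/Abs(sin(u)).
Evaluating at (u, v) = (3*pi/5, -pi/3):
  L = -2, M = 0, N = -5/4 - sqrt(5)/4.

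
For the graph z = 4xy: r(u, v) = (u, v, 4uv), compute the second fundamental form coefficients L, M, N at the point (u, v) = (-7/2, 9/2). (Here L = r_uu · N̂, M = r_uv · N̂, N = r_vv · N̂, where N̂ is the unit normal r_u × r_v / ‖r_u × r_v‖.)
L = 0;  M = 4*sqrt(521)/521;  N = 0

Compute the unit normal N̂(u, v) = (-4*v/sqrt(16*u^2 + 16*v^2 + 1), -4*u/sqrt(16*u^2 + 16*v^2 + 1), 1/sqrt(16*u^2 + 16*v^2 + 1)), and the second partials r_uu, r_uv, r_vv. Take dot products:
  L(u, v) = r_uu · N̂ = 0,
  M(u, v) = r_uv · N̂ = 4/sqrt(16*u^2 + 16*v^2 + 1),
  N(u, v) = r_vv · N̂ = 0.
Evaluating at (u, v) = (-7/2, 9/2):
  L = 0, M = 4*sqrt(521)/521, N = 0.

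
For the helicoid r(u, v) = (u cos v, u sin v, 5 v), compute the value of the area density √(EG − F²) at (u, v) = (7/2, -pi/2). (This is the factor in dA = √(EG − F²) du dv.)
√(EG − F²)|_{(7/2, -pi/2)} = sqrt(149)/2

E = 1, F = 0, G = u^2 + 25, so EG − F² = u^2 + 25. Taking the positive square root: √(EG − F²) = sqrt(u^2 + 25). At (u, v) = (7/2, -pi/2): sqrt(149)/2.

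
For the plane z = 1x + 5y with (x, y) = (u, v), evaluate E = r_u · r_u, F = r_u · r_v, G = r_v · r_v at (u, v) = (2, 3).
E = 2;  F = 5;  G = 26

Partials: r_u = (1, 0, 1), r_v = (0, 1, 5). As functions of (u, v):
  E = r_u · r_u = 2,
  F = r_u · r_v = 5,
  G = r_v · r_v = 26.
Evaluating at (u, v) = (2, 3): E = 2, F = 5, G = 26.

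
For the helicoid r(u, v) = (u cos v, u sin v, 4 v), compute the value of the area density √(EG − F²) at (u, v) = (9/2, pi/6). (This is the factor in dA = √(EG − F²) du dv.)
√(EG − F²)|_{(9/2, pi/6)} = sqrt(145)/2

E = 1, F = 0, G = u^2 + 16, so EG − F² = u^2 + 16. Taking the positive square root: √(EG − F²) = sqrt(u^2 + 16). At (u, v) = (9/2, pi/6): sqrt(145)/2.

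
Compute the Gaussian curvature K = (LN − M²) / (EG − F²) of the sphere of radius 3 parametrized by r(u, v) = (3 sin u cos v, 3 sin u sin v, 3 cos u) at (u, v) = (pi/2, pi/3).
K = 1/9

Coefficients of the first fundamental form: E = 9, F = 0, G = 9*sin(u)^2.
Coefficients of the second fundamental form: L = -3*sin(u)/Abs(sin(u)), M = 0, N = -3*sin(u)^3/Abs(sin(u)).
Assemble K = (LN − M²)/(EG − F²) = 1/9. At (u, v) = (pi/2, pi/3): K = 1/9.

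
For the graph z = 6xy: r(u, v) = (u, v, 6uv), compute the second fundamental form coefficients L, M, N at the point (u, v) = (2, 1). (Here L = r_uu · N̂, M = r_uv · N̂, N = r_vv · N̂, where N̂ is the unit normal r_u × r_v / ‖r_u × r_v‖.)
L = 0;  M = 6*sqrt(181)/181;  N = 0

Compute the unit normal N̂(u, v) = (-6*v/sqrt(36*u^2 + 36*v^2 + 1), -6*u/sqrt(36*u^2 + 36*v^2 + 1), 1/sqrt(36*u^2 + 36*v^2 + 1)), and the second partials r_uu, r_uv, r_vv. Take dot products:
  L(u, v) = r_uu · N̂ = 0,
  M(u, v) = r_uv · N̂ = 6/sqrt(36*u^2 + 36*v^2 + 1),
  N(u, v) = r_vv · N̂ = 0.
Evaluating at (u, v) = (2, 1):
  L = 0, M = 6*sqrt(181)/181, N = 0.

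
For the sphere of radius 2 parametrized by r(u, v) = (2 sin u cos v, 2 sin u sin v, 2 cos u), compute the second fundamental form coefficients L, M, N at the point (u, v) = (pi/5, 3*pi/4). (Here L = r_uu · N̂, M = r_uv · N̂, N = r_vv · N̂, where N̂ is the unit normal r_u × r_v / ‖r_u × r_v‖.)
L = -2;  M = 0;  N = -5/4 + sqrt(5)/4

Compute the unit normal N̂(u, v) = (sin(u)^2*cos(v)/Abs(sin(u)), sin(u)^2*sin(v)/Abs(sin(u)), sin(2*u)/(2*Abs(sin(u)))), and the second partials r_uu, r_uv, r_vv. Take dot products:
  L(u, v) = r_uu · N̂ = -2*sin(u)/Abs(sin(u)),
  M(u, v) = r_uv · N̂ = 0,
  N(u, v) = r_vv · N̂ = -2*sin(u)^3/Abs(sin(u)).
Evaluating at (u, v) = (pi/5, 3*pi/4):
  L = -2, M = 0, N = -5/4 + sqrt(5)/4.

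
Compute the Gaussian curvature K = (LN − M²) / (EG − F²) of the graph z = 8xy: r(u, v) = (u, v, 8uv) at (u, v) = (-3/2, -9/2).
K = -64/2076481

Coefficients of the first fundamental form: E = 64*v^2 + 1, F = 64*u*v, G = 64*u^2 + 1.
Coefficients of the second fundamental form: L = 0, M = 8/sqrt(64*u^2 + 64*v^2 + 1), N = 0.
Assemble K = (LN − M²)/(EG − F²) = -64/(4096*u^4 + 8192*u^2*v^2 + 128*u^2 + 4096*v^4 + 128*v^2 + 1). At (u, v) = (-3/2, -9/2): K = -64/2076481.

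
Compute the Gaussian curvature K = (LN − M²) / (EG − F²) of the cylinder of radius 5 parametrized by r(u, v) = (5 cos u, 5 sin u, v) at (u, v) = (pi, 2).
K = 0

Coefficients of the first fundamental form: E = 25, F = 0, G = 1.
Coefficients of the second fundamental form: L = -5, M = 0, N = 0.
Assemble K = (LN − M²)/(EG − F²) = 0. At (u, v) = (pi, 2): K = 0.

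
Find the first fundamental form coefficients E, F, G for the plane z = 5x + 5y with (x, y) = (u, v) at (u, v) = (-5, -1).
E = 26;  F = 25;  G = 26

Partials: r_u = (1, 0, 5), r_v = (0, 1, 5). As functions of (u, v):
  E = r_u · r_u = 26,
  F = r_u · r_v = 25,
  G = r_v · r_v = 26.
Evaluating at (u, v) = (-5, -1): E = 26, F = 25, G = 26.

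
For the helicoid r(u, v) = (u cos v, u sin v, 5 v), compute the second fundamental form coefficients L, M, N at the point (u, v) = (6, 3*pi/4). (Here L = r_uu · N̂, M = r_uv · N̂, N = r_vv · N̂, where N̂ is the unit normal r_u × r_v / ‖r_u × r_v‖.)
L = 0;  M = -5*sqrt(61)/61;  N = 0

Compute the unit normal N̂(u, v) = (5*sin(v)/sqrt(u^2 + 25), -5*cos(v)/sqrt(u^2 + 25), u/sqrt(u^2 + 25)), and the second partials r_uu, r_uv, r_vv. Take dot products:
  L(u, v) = r_uu · N̂ = 0,
  M(u, v) = r_uv · N̂ = -5/sqrt(u^2 + 25),
  N(u, v) = r_vv · N̂ = 0.
Evaluating at (u, v) = (6, 3*pi/4):
  L = 0, M = -5*sqrt(61)/61, N = 0.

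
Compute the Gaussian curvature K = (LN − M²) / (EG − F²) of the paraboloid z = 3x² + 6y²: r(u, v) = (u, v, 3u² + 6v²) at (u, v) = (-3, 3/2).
K = 72/421201

Coefficients of the first fundamental form: E = 36*u^2 + 1, F = 72*u*v, G = 144*v^2 + 1.
Coefficients of the second fundamental form: L = 6/sqrt(36*u^2 + 144*v^2 + 1), M = 0, N = 12/sqrt(36*u^2 + 144*v^2 + 1).
Assemble K = (LN − M²)/(EG − F²) = 72/(1296*u^4 + 10368*u^2*v^2 + 72*u^2 + 20736*v^4 + 288*v^2 + 1). At (u, v) = (-3, 3/2): K = 72/421201.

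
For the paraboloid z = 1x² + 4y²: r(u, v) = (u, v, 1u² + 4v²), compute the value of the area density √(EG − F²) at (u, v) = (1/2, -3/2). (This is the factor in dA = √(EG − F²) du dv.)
√(EG − F²)|_{(1/2, -3/2)} = sqrt(146)

E = 4*u^2 + 1, F = 16*u*v, G = 64*v^2 + 1, so EG − F² = 4*u^2 + 64*v^2 + 1. Taking the positive square root: √(EG − F²) = sqrt(4*u^2 + 64*v^2 + 1). At (u, v) = (1/2, -3/2): sqrt(146).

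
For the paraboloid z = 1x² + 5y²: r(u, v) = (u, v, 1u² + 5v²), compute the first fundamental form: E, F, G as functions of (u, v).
E = 4*u^2 + 1;  F = 20*u*v;  G = 100*v^2 + 1

Compute partials: r_u = (1, 0, 2*u), r_v = (0, 1, 10*v). Then
  E = r_u · r_u = 4*u^2 + 1,
  F = r_u · r_v = 20*u*v,
  G = r_v · r_v = 100*v^2 + 1.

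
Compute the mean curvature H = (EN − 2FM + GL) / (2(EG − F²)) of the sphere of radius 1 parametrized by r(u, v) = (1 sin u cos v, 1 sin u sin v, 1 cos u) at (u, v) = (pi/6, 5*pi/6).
H = -1

With E = 1, F = 0, G = sin(u)^2, L = -sin(u)/Abs(sin(u)), M = 0, N = -sin(u)^3/Abs(sin(u)), assemble
  H = (EN − 2FM + GL) / (2(EG − F²)) = -sin(u)/Abs(sin(u)).
At (u, v) = (pi/6, 5*pi/6): H = -1.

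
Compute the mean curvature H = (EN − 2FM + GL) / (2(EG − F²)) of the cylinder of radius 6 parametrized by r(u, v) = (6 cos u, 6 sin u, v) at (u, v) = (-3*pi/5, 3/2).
H = -1/12

With E = 36, F = 0, G = 1, L = -6, M = 0, N = 0, assemble
  H = (EN − 2FM + GL) / (2(EG − F²)) = -1/12.
At (u, v) = (-3*pi/5, 3/2): H = -1/12.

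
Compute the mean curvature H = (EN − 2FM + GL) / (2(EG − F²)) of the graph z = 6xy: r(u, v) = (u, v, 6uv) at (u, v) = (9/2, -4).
H = 972*sqrt(1306)/426409

With E = 36*v^2 + 1, F = 36*u*v, G = 36*u^2 + 1, L = 0, M = 6/sqrt(36*u^2 + 36*v^2 + 1), N = 0, assemble
  H = (EN − 2FM + GL) / (2(EG − F²)) = -216*u*v/(36*u^2 + 36*v^2 + 1)^(3/2).
At (u, v) = (9/2, -4): H = 972*sqrt(1306)/426409.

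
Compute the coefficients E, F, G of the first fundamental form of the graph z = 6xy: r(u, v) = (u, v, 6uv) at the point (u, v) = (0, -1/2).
E = 10;  F = 0;  G = 1

Partials: r_u = (1, 0, 6*v), r_v = (0, 1, 6*u). As functions of (u, v):
  E = r_u · r_u = 36*v^2 + 1,
  F = r_u · r_v = 36*u*v,
  G = r_v · r_v = 36*u^2 + 1.
Evaluating at (u, v) = (0, -1/2): E = 10, F = 0, G = 1.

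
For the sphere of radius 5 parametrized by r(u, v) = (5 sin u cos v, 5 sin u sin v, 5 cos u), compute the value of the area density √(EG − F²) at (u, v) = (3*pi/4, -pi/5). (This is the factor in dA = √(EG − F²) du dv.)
√(EG − F²)|_{(3*pi/4, -pi/5)} = 25*sqrt(2)/2

E = 25, F = 0, G = 25*sin(u)^2, so EG − F² = 625*sin(u)^2. Taking the positive square root: √(EG − F²) = 25*Abs(sin(u)). At (u, v) = (3*pi/4, -pi/5): 25*sqrt(2)/2.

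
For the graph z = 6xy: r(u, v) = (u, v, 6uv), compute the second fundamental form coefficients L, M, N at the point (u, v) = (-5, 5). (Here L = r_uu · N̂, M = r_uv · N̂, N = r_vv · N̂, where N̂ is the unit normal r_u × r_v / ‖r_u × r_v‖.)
L = 0;  M = 6*sqrt(1801)/1801;  N = 0

Compute the unit normal N̂(u, v) = (-6*v/sqrt(36*u^2 + 36*v^2 + 1), -6*u/sqrt(36*u^2 + 36*v^2 + 1), 1/sqrt(36*u^2 + 36*v^2 + 1)), and the second partials r_uu, r_uv, r_vv. Take dot products:
  L(u, v) = r_uu · N̂ = 0,
  M(u, v) = r_uv · N̂ = 6/sqrt(36*u^2 + 36*v^2 + 1),
  N(u, v) = r_vv · N̂ = 0.
Evaluating at (u, v) = (-5, 5):
  L = 0, M = 6*sqrt(1801)/1801, N = 0.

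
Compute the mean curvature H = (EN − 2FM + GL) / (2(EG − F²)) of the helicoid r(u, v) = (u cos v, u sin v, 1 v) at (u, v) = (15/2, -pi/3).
H = 0

With E = 1, F = 0, G = u^2 + 1, L = 0, M = -1/sqrt(u^2 + 1), N = 0, assemble
  H = (EN − 2FM + GL) / (2(EG − F²)) = 0.
At (u, v) = (15/2, -pi/3): H = 0.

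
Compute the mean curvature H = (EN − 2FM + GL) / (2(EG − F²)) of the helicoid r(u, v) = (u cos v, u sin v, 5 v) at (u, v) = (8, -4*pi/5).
H = 0

With E = 1, F = 0, G = u^2 + 25, L = 0, M = -5/sqrt(u^2 + 25), N = 0, assemble
  H = (EN − 2FM + GL) / (2(EG − F²)) = 0.
At (u, v) = (8, -4*pi/5): H = 0.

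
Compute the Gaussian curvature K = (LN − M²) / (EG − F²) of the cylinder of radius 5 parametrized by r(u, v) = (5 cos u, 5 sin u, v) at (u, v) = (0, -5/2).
K = 0

Coefficients of the first fundamental form: E = 25, F = 0, G = 1.
Coefficients of the second fundamental form: L = -5, M = 0, N = 0.
Assemble K = (LN − M²)/(EG − F²) = 0. At (u, v) = (0, -5/2): K = 0.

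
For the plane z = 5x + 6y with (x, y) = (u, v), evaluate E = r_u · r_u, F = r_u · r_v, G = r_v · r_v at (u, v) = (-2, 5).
E = 26;  F = 30;  G = 37

Partials: r_u = (1, 0, 5), r_v = (0, 1, 6). As functions of (u, v):
  E = r_u · r_u = 26,
  F = r_u · r_v = 30,
  G = r_v · r_v = 37.
Evaluating at (u, v) = (-2, 5): E = 26, F = 30, G = 37.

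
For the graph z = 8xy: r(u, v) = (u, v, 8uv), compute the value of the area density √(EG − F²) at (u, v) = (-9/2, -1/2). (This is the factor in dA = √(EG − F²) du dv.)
√(EG − F²)|_{(-9/2, -1/2)} = sqrt(1313)

E = 64*v^2 + 1, F = 64*u*v, G = 64*u^2 + 1, so EG − F² = 64*u^2 + 64*v^2 + 1. Taking the positive square root: √(EG − F²) = sqrt(64*u^2 + 64*v^2 + 1). At (u, v) = (-9/2, -1/2): sqrt(1313).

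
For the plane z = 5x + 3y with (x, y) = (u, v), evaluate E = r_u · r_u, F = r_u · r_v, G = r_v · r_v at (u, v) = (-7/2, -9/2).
E = 26;  F = 15;  G = 10

Partials: r_u = (1, 0, 5), r_v = (0, 1, 3). As functions of (u, v):
  E = r_u · r_u = 26,
  F = r_u · r_v = 15,
  G = r_v · r_v = 10.
Evaluating at (u, v) = (-7/2, -9/2): E = 26, F = 15, G = 10.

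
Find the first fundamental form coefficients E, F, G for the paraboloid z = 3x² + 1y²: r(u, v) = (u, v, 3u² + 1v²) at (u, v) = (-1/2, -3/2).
E = 10;  F = 9;  G = 10

Partials: r_u = (1, 0, 6*u), r_v = (0, 1, 2*v). As functions of (u, v):
  E = r_u · r_u = 36*u^2 + 1,
  F = r_u · r_v = 12*u*v,
  G = r_v · r_v = 4*v^2 + 1.
Evaluating at (u, v) = (-1/2, -3/2): E = 10, F = 9, G = 10.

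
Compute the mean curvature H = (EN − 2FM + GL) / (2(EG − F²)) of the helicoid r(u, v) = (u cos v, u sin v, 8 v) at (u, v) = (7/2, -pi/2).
H = 0

With E = 1, F = 0, G = u^2 + 64, L = 0, M = -8/sqrt(u^2 + 64), N = 0, assemble
  H = (EN − 2FM + GL) / (2(EG − F²)) = 0.
At (u, v) = (7/2, -pi/2): H = 0.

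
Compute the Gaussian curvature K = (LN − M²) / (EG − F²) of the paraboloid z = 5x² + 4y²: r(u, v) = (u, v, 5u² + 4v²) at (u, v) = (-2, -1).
K = 16/43245

Coefficients of the first fundamental form: E = 100*u^2 + 1, F = 80*u*v, G = 64*v^2 + 1.
Coefficients of the second fundamental form: L = 10/sqrt(100*u^2 + 64*v^2 + 1), M = 0, N = 8/sqrt(100*u^2 + 64*v^2 + 1).
Assemble K = (LN − M²)/(EG − F²) = 80/(10000*u^4 + 12800*u^2*v^2 + 200*u^2 + 4096*v^4 + 128*v^2 + 1). At (u, v) = (-2, -1): K = 16/43245.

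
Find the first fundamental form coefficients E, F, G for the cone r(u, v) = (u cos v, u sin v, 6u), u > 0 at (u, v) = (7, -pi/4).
E = 37;  F = 0;  G = 49

Partials: r_u = (cos(v), sin(v), 6), r_v = (-u*sin(v), u*cos(v), 0). As functions of (u, v):
  E = r_u · r_u = 37,
  F = r_u · r_v = 0,
  G = r_v · r_v = u^2.
Evaluating at (u, v) = (7, -pi/4): E = 37, F = 0, G = 49.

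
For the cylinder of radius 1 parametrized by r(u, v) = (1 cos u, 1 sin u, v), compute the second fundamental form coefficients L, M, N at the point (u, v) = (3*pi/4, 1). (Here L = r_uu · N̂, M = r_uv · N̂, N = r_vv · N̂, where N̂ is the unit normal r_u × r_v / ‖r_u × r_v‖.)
L = -1;  M = 0;  N = 0

Compute the unit normal N̂(u, v) = (cos(u), sin(u), 0), and the second partials r_uu, r_uv, r_vv. Take dot products:
  L(u, v) = r_uu · N̂ = -1,
  M(u, v) = r_uv · N̂ = 0,
  N(u, v) = r_vv · N̂ = 0.
Evaluating at (u, v) = (3*pi/4, 1):
  L = -1, M = 0, N = 0.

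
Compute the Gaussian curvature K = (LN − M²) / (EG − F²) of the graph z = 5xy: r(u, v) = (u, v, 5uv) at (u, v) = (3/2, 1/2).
K = -100/16129

Coefficients of the first fundamental form: E = 25*v^2 + 1, F = 25*u*v, G = 25*u^2 + 1.
Coefficients of the second fundamental form: L = 0, M = 5/sqrt(25*u^2 + 25*v^2 + 1), N = 0.
Assemble K = (LN − M²)/(EG − F²) = -25/(625*u^4 + 1250*u^2*v^2 + 50*u^2 + 625*v^4 + 50*v^2 + 1). At (u, v) = (3/2, 1/2): K = -100/16129.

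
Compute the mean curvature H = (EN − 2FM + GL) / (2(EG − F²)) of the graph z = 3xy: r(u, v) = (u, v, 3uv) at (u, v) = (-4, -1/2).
H = -432*sqrt(589)/346921

With E = 9*v^2 + 1, F = 9*u*v, G = 9*u^2 + 1, L = 0, M = 3/sqrt(9*u^2 + 9*v^2 + 1), N = 0, assemble
  H = (EN − 2FM + GL) / (2(EG − F²)) = -27*u*v/(9*u^2 + 9*v^2 + 1)^(3/2).
At (u, v) = (-4, -1/2): H = -432*sqrt(589)/346921.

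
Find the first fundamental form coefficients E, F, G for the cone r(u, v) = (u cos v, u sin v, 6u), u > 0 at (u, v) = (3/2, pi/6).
E = 37;  F = 0;  G = 9/4

Partials: r_u = (cos(v), sin(v), 6), r_v = (-u*sin(v), u*cos(v), 0). As functions of (u, v):
  E = r_u · r_u = 37,
  F = r_u · r_v = 0,
  G = r_v · r_v = u^2.
Evaluating at (u, v) = (3/2, pi/6): E = 37, F = 0, G = 9/4.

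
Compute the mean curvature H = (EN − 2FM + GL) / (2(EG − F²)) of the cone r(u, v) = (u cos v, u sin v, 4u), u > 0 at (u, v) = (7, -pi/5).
H = 2*sqrt(17)/119

With E = 17, F = 0, G = u^2, L = 0, M = 0, N = 4*sqrt(17)*u^2/(17*Abs(u)), assemble
  H = (EN − 2FM + GL) / (2(EG − F²)) = 2*sqrt(17)/(17*Abs(u)).
At (u, v) = (7, -pi/5): H = 2*sqrt(17)/119.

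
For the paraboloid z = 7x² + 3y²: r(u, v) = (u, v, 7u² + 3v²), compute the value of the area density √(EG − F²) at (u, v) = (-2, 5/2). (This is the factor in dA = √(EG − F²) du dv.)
√(EG − F²)|_{(-2, 5/2)} = sqrt(1010)

E = 196*u^2 + 1, F = 84*u*v, G = 36*v^2 + 1, so EG − F² = 196*u^2 + 36*v^2 + 1. Taking the positive square root: √(EG − F²) = sqrt(196*u^2 + 36*v^2 + 1). At (u, v) = (-2, 5/2): sqrt(1010).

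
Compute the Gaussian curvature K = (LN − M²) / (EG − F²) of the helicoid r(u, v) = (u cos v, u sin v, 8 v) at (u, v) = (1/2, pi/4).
K = -1024/66049

Coefficients of the first fundamental form: E = 1, F = 0, G = u^2 + 64.
Coefficients of the second fundamental form: L = 0, M = -8/sqrt(u^2 + 64), N = 0.
Assemble K = (LN − M²)/(EG − F²) = -64/(u^2 + 64)^2. At (u, v) = (1/2, pi/4): K = -1024/66049.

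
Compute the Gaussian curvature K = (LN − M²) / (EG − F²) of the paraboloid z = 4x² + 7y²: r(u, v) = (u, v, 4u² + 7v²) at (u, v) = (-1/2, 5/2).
K = 28/385641

Coefficients of the first fundamental form: E = 64*u^2 + 1, F = 112*u*v, G = 196*v^2 + 1.
Coefficients of the second fundamental form: L = 8/sqrt(64*u^2 + 196*v^2 + 1), M = 0, N = 14/sqrt(64*u^2 + 196*v^2 + 1).
Assemble K = (LN − M²)/(EG − F²) = 112/(4096*u^4 + 25088*u^2*v^2 + 128*u^2 + 38416*v^4 + 392*v^2 + 1). At (u, v) = (-1/2, 5/2): K = 28/385641.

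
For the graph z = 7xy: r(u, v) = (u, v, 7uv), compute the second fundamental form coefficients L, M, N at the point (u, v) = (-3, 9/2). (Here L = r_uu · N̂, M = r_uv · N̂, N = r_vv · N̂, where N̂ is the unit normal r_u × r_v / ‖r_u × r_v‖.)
L = 0;  M = 14*sqrt(5737)/5737;  N = 0

Compute the unit normal N̂(u, v) = (-7*v/sqrt(49*u^2 + 49*v^2 + 1), -7*u/sqrt(49*u^2 + 49*v^2 + 1), 1/sqrt(49*u^2 + 49*v^2 + 1)), and the second partials r_uu, r_uv, r_vv. Take dot products:
  L(u, v) = r_uu · N̂ = 0,
  M(u, v) = r_uv · N̂ = 7/sqrt(49*u^2 + 49*v^2 + 1),
  N(u, v) = r_vv · N̂ = 0.
Evaluating at (u, v) = (-3, 9/2):
  L = 0, M = 14*sqrt(5737)/5737, N = 0.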